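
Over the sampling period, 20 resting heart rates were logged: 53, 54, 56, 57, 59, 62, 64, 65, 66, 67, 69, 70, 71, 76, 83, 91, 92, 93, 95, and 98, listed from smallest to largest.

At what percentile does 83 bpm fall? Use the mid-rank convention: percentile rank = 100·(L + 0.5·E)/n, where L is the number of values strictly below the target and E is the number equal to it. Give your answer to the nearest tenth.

Count below 83: L = 14; count equal: E = 1; n = 20.
Percentile rank = 100·(14 + 0.5·1)/20 = 100·14.5/20 = 72.5.

72.5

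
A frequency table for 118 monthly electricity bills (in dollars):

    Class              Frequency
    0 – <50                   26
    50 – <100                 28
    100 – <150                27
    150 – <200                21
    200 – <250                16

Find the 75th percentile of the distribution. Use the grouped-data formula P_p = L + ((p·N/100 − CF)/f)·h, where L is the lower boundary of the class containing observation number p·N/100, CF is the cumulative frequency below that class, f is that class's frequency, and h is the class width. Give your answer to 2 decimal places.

167.86

N = 118; target position k = 75/100 · 118 = 88.5.
Cumulative frequencies: 26, 54, 81, 102, 118.
Observation 88.5 falls in the class 150 – <200.
L = 150, CF = 81, f = 21, h = 50.
P75 = 150 + ((88.5 − 81)/21)·50 = 150 + 17.8571 = 167.857.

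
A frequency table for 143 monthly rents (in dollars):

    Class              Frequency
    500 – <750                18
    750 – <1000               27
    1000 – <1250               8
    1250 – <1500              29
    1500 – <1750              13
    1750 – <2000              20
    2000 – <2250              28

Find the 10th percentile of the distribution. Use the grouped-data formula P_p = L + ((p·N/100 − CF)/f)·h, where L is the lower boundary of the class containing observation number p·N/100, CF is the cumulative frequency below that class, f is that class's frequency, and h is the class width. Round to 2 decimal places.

698.61

N = 143; target position k = 10/100 · 143 = 14.3.
Cumulative frequencies: 18, 45, 53, 82, 95, 115, 143.
Observation 14.3 falls in the class 500 – <750.
L = 500, CF = 0, f = 18, h = 250.
P10 = 500 + ((14.3 − 0)/18)·250 = 500 + 198.611 = 698.611.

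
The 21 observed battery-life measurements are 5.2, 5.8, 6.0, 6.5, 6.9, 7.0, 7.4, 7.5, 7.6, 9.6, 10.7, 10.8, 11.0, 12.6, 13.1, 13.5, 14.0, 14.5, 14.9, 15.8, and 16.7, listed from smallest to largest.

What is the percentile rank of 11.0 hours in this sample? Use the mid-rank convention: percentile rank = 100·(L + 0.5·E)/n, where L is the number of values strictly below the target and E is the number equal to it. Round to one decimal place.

59.5

Count below 11.0: L = 12; count equal: E = 1; n = 21.
Percentile rank = 100·(12 + 0.5·1)/21 = 100·12.5/21 = 59.52.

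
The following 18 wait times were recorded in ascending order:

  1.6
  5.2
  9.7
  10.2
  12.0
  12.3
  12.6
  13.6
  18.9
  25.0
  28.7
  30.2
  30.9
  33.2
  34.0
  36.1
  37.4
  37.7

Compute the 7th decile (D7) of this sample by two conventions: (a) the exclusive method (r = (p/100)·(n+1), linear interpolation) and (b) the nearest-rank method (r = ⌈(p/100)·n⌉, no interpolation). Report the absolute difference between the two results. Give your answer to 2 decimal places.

0.69

n = 18.
(a) r = 13.3; between ranks 13 (30.9) and 14 (33.2): 31.59.
(b) the nearest-rank method: rank 13 → 30.9.
|31.59 − 30.9| = 0.69.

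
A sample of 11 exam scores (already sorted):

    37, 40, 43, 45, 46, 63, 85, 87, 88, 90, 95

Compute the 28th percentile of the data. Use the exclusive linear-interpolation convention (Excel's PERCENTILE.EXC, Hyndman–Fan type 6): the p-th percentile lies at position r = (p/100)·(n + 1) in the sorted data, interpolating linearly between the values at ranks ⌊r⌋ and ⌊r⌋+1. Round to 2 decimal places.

n = 11.
r = (28/100)·(11 + 1) = 3.36.
Rank 3 is 43 and rank 4 is 45.
Interpolate: 43 + 0.36·(45 − 43) = 43 + 0.36·2 = 43.72.

43.72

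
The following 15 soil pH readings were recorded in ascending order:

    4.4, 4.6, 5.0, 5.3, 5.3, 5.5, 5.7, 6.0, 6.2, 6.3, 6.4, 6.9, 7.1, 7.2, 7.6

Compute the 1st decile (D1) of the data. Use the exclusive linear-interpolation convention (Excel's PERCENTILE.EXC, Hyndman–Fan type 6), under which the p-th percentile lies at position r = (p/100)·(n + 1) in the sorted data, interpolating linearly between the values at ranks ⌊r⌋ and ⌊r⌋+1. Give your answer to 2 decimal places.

4.52

n = 15.
r = (10/100)·(15 + 1) = 1.6.
Rank 1 is 4.4 and rank 2 is 4.6.
Interpolate: 4.4 + 0.6·(4.6 − 4.4) = 4.4 + 0.6·0.2 = 4.52.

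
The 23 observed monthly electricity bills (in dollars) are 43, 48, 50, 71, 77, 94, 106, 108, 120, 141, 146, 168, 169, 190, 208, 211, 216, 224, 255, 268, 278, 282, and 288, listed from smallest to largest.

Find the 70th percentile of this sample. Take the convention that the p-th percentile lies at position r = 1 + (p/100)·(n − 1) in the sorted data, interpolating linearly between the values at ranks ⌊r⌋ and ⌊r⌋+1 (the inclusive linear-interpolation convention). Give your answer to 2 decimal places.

n = 23.
r = 1 + (70/100)·(23 − 1) = 1 + 15.4 = 16.4.
Rank 16 is 211 and rank 17 is 216.
Interpolate: 211 + 0.4·(216 − 211) = 211 + 0.4·5 = 213.

213.00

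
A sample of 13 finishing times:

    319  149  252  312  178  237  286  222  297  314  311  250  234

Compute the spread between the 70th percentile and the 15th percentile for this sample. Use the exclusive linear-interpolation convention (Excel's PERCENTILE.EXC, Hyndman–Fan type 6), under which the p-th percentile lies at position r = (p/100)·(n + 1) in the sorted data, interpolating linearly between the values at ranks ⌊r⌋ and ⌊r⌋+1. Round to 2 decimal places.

125.80

Sorted: 149, 178, 222, 234, 237, 250, 252, 286, 297, 311, 312, 314, 319.
n = 13.
P15: r = 2.1; ranks 2–3 are 178, 222; interpolating gives 182.4.
P70: r = 9.8; ranks 9–10 are 297, 311; interpolating gives 308.2.
Difference: 308.2 − 182.4 = 125.8.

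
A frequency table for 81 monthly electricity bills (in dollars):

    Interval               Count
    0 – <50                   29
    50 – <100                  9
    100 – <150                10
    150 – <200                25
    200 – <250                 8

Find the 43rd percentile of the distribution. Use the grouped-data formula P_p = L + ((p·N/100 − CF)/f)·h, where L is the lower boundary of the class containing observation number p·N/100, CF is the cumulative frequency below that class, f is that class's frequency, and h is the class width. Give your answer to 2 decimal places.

N = 81; target position k = 43/100 · 81 = 34.83.
Cumulative frequencies: 29, 38, 48, 73, 81.
Observation 34.83 falls in the class 50 – <100.
L = 50, CF = 29, f = 9, h = 50.
P43 = 50 + ((34.83 − 29)/9)·50 = 50 + 32.3889 = 82.3889.

82.39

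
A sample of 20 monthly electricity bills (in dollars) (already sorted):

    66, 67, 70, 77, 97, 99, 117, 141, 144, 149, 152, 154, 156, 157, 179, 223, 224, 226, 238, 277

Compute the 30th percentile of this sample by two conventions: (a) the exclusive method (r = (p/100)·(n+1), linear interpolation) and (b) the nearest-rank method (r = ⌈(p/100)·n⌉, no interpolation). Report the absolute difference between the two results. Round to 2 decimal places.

n = 20.
(a) r = 6.3; between ranks 6 (99) and 7 (117): 104.4.
(b) the nearest-rank method: rank 6 → 99.
|104.4 − 99| = 5.4.

5.40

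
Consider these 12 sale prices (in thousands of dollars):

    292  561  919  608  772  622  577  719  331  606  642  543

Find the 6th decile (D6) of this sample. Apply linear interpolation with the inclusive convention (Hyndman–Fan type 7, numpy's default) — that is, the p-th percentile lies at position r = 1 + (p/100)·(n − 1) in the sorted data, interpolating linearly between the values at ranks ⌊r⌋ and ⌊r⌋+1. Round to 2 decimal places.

Sorted: 292, 331, 543, 561, 577, 606, 608, 622, 642, 719, 772, 919.
n = 12.
r = 1 + (60/100)·(12 − 1) = 1 + 6.6 = 7.6.
Rank 7 is 608 and rank 8 is 622.
Interpolate: 608 + 0.6·(622 − 608) = 608 + 0.6·14 = 616.4.

616.40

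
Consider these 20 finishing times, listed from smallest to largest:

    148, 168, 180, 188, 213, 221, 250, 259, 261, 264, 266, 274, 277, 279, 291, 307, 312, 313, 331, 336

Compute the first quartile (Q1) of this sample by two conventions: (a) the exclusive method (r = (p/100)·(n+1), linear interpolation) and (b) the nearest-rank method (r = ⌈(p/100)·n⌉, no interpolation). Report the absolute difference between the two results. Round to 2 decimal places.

n = 20.
(a) r = 5.25; between ranks 5 (213) and 6 (221): 215.
(b) the nearest-rank method: rank 5 → 213.
|215 − 213| = 2.

2.00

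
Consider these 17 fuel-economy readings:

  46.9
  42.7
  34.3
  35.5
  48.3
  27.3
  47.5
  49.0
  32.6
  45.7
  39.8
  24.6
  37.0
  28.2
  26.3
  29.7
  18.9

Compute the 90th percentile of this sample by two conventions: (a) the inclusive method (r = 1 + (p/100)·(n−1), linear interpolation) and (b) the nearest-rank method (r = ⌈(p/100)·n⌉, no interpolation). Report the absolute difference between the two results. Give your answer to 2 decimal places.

Sorted: 18.9, 24.6, 26.3, 27.3, 28.2, 29.7, 32.6, 34.3, 35.5, 37.0, 39.8, 42.7, 45.7, 46.9, 47.5, 48.3, 49.0.
n = 17.
(a) r = 15.4; between ranks 15 (47.5) and 16 (48.3): 47.82.
(b) the nearest-rank method: rank 16 → 48.3.
|47.82 − 48.3| = 0.48.

0.48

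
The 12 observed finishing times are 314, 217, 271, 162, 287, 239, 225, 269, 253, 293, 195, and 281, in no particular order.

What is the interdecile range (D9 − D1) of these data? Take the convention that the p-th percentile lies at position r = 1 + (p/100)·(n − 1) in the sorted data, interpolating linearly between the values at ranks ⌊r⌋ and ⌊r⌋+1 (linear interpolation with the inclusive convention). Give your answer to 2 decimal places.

95.20

Sorted: 162, 195, 217, 225, 239, 253, 269, 271, 281, 287, 293, 314.
n = 12.
P10: r = 2.1; ranks 2–3 are 195, 217; interpolating gives 197.2.
P90: r = 10.9; ranks 10–11 are 287, 293; interpolating gives 292.4.
Difference: 292.4 − 197.2 = 95.2.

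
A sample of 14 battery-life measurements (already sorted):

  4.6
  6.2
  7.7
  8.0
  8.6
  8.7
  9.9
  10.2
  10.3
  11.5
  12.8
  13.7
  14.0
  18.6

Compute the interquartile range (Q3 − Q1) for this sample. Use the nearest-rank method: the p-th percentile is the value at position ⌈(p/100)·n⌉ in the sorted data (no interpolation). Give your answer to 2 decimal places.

n = 14.
P25: rank ⌈25/100·14⌉ = 4 → 8.
P75: rank ⌈75/100·14⌉ = 11 → 12.8.
Difference: 12.8 − 8 = 4.8.

4.80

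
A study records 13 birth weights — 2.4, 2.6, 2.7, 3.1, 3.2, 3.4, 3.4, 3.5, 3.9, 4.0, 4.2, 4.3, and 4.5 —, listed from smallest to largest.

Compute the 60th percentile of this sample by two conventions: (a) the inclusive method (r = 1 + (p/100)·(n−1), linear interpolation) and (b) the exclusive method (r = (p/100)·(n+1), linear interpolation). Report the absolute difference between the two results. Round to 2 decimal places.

0.08

n = 13.
(a) r = 8.2; between ranks 8 (3.5) and 9 (3.9): 3.58.
(b) r = 8.4; between ranks 8 (3.5) and 9 (3.9): 3.66.
|3.58 − 3.66| = 0.08.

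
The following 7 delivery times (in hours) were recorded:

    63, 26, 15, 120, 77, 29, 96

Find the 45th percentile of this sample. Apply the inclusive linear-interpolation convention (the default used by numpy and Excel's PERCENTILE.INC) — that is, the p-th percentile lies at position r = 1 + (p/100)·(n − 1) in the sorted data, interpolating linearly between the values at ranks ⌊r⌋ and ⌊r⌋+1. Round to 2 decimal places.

52.80

Sorted: 15, 26, 29, 63, 77, 96, 120.
n = 7.
r = 1 + (45/100)·(7 − 1) = 1 + 2.7 = 3.7.
Rank 3 is 29 and rank 4 is 63.
Interpolate: 29 + 0.7·(63 − 29) = 29 + 0.7·34 = 52.8.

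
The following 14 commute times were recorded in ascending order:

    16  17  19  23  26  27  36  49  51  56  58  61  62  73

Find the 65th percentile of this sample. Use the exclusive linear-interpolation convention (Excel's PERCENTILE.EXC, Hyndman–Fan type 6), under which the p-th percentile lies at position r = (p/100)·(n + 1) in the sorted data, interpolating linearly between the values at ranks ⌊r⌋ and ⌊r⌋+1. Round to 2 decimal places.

54.75

n = 14.
r = (65/100)·(14 + 1) = 9.75.
Rank 9 is 51 and rank 10 is 56.
Interpolate: 51 + 0.75·(56 − 51) = 51 + 0.75·5 = 54.75.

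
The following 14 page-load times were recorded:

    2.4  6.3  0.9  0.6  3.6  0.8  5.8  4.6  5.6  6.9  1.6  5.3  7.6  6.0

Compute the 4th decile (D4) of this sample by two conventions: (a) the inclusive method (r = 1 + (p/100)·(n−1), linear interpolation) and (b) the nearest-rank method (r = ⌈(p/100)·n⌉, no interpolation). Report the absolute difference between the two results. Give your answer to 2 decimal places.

0.20

Sorted: 0.6, 0.8, 0.9, 1.6, 2.4, 3.6, 4.6, 5.3, 5.6, 5.8, 6.0, 6.3, 6.9, 7.6.
n = 14.
(a) r = 6.2; between ranks 6 (3.6) and 7 (4.6): 3.8.
(b) the nearest-rank method: rank 6 → 3.6.
|3.8 − 3.6| = 0.2.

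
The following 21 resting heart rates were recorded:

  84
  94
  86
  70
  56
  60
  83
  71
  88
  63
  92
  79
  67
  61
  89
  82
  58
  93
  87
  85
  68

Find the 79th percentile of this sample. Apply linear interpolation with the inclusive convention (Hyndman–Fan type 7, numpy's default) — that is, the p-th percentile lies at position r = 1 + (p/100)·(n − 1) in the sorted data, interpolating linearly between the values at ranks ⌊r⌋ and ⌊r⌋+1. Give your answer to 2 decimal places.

Sorted: 56, 58, 60, 61, 63, 67, 68, 70, 71, 79, 82, 83, 84, 85, 86, 87, 88, 89, 92, 93, 94.
n = 21.
r = 1 + (79/100)·(21 − 1) = 1 + 15.8 = 16.8.
Rank 16 is 87 and rank 17 is 88.
Interpolate: 87 + 0.8·(88 − 87) = 87 + 0.8·1 = 87.8.

87.80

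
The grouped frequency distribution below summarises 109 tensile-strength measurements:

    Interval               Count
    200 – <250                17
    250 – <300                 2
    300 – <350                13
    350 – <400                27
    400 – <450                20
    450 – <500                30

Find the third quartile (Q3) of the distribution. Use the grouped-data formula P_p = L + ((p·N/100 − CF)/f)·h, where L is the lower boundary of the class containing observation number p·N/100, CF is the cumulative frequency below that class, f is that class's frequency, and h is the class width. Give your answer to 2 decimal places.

N = 109; target position k = 75/100 · 109 = 81.75.
Cumulative frequencies: 17, 19, 32, 59, 79, 109.
Observation 81.75 falls in the class 450 – <500.
L = 450, CF = 79, f = 30, h = 50.
P75 = 450 + ((81.75 − 79)/30)·50 = 450 + 4.58333 = 454.583.

454.58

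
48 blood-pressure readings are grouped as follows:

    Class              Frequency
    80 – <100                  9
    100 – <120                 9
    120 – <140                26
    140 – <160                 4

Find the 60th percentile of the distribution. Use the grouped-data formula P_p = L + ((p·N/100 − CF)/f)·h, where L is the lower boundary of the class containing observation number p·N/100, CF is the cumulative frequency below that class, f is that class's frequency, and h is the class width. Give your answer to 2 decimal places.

128.31

N = 48; target position k = 60/100 · 48 = 28.8.
Cumulative frequencies: 9, 18, 44, 48.
Observation 28.8 falls in the class 120 – <140.
L = 120, CF = 18, f = 26, h = 20.
P60 = 120 + ((28.8 − 18)/26)·20 = 120 + 8.30769 = 128.308.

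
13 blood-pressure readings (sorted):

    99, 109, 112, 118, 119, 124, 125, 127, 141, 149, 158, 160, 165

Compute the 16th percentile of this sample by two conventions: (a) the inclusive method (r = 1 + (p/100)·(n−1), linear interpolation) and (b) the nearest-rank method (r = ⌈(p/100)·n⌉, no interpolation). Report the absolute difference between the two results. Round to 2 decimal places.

n = 13.
(a) r = 2.92; between ranks 2 (109) and 3 (112): 111.76.
(b) the nearest-rank method: rank 3 → 112.
|111.76 − 112| = 0.24.

0.24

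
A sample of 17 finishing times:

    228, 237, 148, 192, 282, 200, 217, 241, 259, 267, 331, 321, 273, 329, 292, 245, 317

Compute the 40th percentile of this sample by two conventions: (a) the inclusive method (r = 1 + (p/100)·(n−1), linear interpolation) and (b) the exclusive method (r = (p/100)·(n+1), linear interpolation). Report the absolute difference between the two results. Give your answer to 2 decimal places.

0.80

Sorted: 148, 192, 200, 217, 228, 237, 241, 245, 259, 267, 273, 282, 292, 317, 321, 329, 331.
n = 17.
(a) r = 7.4; between ranks 7 (241) and 8 (245): 242.6.
(b) r = 7.2; between ranks 7 (241) and 8 (245): 241.8.
|242.6 − 241.8| = 0.8.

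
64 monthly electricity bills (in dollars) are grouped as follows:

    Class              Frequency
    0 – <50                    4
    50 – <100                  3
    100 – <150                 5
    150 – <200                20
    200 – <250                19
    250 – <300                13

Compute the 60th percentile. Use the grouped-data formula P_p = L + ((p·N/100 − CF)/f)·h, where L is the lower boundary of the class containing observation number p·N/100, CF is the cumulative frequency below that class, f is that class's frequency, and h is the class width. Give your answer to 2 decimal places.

N = 64; target position k = 60/100 · 64 = 38.4.
Cumulative frequencies: 4, 7, 12, 32, 51, 64.
Observation 38.4 falls in the class 200 – <250.
L = 200, CF = 32, f = 19, h = 50.
P60 = 200 + ((38.4 − 32)/19)·50 = 200 + 16.8421 = 216.842.

216.84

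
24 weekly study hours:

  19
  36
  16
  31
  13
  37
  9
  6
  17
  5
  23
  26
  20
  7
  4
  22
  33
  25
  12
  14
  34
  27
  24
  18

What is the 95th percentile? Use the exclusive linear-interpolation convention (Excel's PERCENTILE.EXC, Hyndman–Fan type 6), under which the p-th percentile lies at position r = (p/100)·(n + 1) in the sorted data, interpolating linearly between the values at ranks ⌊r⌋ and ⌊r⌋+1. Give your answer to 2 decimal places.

36.75

Sorted: 4, 5, 6, 7, 9, 12, 13, 14, 16, 17, 18, 19, 20, 22, 23, 24, 25, 26, 27, 31, 33, 34, 36, 37.
n = 24.
r = (95/100)·(24 + 1) = 23.75.
Rank 23 is 36 and rank 24 is 37.
Interpolate: 36 + 0.75·(37 − 36) = 36 + 0.75·1 = 36.75.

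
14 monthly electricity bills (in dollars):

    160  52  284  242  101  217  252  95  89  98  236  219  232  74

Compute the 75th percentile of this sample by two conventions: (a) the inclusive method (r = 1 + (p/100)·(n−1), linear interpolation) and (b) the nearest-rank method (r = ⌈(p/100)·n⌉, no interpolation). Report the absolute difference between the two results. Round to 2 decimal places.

1.00

Sorted: 52, 74, 89, 95, 98, 101, 160, 217, 219, 232, 236, 242, 252, 284.
n = 14.
(a) r = 10.75; between ranks 10 (232) and 11 (236): 235.
(b) the nearest-rank method: rank 11 → 236.
|235 − 236| = 1.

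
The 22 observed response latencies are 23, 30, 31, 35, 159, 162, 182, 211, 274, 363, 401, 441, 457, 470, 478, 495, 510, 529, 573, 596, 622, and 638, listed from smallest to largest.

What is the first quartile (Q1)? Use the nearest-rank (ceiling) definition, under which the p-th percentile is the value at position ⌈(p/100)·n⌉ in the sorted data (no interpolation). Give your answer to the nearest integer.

162

n = 22.
Position = ⌈25/100 · 22⌉ = ⌈5.5⌉ = 6.
The value at rank 6 is 162.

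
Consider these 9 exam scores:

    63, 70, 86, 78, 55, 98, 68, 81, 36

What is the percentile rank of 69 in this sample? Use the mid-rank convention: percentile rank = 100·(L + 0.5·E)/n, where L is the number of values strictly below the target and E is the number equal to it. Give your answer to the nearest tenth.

44.4

Sorted: 36, 55, 63, 68, 70, 78, 81, 86, 98.
Count below 69: L = 4; count equal: E = 0; n = 9.
Percentile rank = 100·(4 + 0.5·0)/9 = 100·4/9 = 44.44.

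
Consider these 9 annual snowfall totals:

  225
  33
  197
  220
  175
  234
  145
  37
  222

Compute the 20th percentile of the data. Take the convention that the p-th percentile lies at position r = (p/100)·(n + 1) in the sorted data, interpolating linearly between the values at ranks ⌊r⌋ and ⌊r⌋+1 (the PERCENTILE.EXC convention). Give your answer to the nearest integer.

37

Sorted: 33, 37, 145, 175, 197, 220, 222, 225, 234.
n = 9.
r = (20/100)·(9 + 1) = 2.
r is an integer, so P20 is the value at rank 2: 37.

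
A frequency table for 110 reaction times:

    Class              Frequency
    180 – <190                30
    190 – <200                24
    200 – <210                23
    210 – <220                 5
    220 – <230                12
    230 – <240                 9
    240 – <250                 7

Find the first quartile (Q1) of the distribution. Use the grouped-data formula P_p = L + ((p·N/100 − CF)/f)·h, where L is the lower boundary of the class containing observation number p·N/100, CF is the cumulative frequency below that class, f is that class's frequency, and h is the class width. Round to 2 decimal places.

N = 110; target position k = 25/100 · 110 = 27.5.
Cumulative frequencies: 30, 54, 77, 82, 94, 103, 110.
Observation 27.5 falls in the class 180 – <190.
L = 180, CF = 0, f = 30, h = 10.
P25 = 180 + ((27.5 − 0)/30)·10 = 180 + 9.16667 = 189.167.

189.17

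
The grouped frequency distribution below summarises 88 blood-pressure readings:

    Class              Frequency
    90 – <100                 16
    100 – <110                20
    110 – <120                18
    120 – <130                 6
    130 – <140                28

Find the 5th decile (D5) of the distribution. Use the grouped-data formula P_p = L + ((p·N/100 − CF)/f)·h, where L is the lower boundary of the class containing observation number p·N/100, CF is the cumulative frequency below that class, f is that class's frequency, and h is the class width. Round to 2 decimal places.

N = 88; target position k = 50/100 · 88 = 44.
Cumulative frequencies: 16, 36, 54, 60, 88.
Observation 44 falls in the class 110 – <120.
L = 110, CF = 36, f = 18, h = 10.
P50 = 110 + ((44 − 36)/18)·10 = 110 + 4.44444 = 114.444.

114.44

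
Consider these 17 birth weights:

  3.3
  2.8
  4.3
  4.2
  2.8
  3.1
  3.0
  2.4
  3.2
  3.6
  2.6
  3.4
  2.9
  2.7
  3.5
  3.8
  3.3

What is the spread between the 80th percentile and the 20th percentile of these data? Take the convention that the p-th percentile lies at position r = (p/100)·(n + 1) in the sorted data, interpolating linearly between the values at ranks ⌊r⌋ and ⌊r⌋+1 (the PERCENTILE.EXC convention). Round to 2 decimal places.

Sorted: 2.4, 2.6, 2.7, 2.8, 2.8, 2.9, 3.0, 3.1, 3.2, 3.3, 3.3, 3.4, 3.5, 3.6, 3.8, 4.2, 4.3.
n = 17.
P20: r = 3.6; ranks 3–4 are 2.7, 2.8; interpolating gives 2.76.
P80: r = 14.4; ranks 14–15 are 3.6, 3.8; interpolating gives 3.68.
Difference: 3.68 − 2.76 = 0.92.

0.92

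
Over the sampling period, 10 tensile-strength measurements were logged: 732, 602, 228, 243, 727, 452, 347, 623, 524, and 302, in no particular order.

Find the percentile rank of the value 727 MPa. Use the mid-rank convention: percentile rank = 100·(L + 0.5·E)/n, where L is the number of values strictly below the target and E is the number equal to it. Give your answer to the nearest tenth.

Sorted: 228, 243, 302, 347, 452, 524, 602, 623, 727, 732.
Count below 727: L = 8; count equal: E = 1; n = 10.
Percentile rank = 100·(8 + 0.5·1)/10 = 100·8.5/10 = 85.

85.0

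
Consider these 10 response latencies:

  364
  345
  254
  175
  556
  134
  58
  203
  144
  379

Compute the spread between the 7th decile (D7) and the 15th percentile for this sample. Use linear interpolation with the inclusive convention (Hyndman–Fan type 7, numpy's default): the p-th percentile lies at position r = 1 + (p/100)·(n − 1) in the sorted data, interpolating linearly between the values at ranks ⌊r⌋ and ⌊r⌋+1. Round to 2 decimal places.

Sorted: 58, 134, 144, 175, 203, 254, 345, 364, 379, 556.
n = 10.
P15: r = 2.35; ranks 2–3 are 134, 144; interpolating gives 137.5.
P70: r = 7.3; ranks 7–8 are 345, 364; interpolating gives 350.7.
Difference: 350.7 − 137.5 = 213.2.

213.20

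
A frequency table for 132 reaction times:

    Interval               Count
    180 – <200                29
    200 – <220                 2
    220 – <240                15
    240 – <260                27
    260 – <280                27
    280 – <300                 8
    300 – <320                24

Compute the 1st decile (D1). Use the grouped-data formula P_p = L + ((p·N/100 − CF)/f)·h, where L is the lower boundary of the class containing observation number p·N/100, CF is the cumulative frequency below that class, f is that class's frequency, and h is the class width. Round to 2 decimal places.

N = 132; target position k = 10/100 · 132 = 13.2.
Cumulative frequencies: 29, 31, 46, 73, 100, 108, 132.
Observation 13.2 falls in the class 180 – <200.
L = 180, CF = 0, f = 29, h = 20.
P10 = 180 + ((13.2 − 0)/29)·20 = 180 + 9.10345 = 189.103.

189.10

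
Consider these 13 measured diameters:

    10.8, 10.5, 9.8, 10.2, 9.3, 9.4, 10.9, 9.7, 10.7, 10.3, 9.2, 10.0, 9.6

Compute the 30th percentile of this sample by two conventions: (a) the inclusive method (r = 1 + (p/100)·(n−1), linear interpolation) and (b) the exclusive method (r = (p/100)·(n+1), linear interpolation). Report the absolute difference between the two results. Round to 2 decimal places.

Sorted: 9.2, 9.3, 9.4, 9.6, 9.7, 9.8, 10.0, 10.2, 10.3, 10.5, 10.7, 10.8, 10.9.
n = 13.
(a) r = 4.6; between ranks 4 (9.6) and 5 (9.7): 9.66.
(b) r = 4.2; between ranks 4 (9.6) and 5 (9.7): 9.62.
|9.66 − 9.62| = 0.04.

0.04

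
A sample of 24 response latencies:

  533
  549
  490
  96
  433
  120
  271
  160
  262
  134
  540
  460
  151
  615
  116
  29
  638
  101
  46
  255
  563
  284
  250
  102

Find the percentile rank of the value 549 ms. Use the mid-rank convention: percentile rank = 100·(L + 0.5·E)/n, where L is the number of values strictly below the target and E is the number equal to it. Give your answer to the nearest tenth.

85.4

Sorted: 29, 46, 96, 101, 102, 116, 120, 134, 151, 160, 250, 255, 262, 271, 284, 433, 460, 490, 533, 540, 549, 563, 615, 638.
Count below 549: L = 20; count equal: E = 1; n = 24.
Percentile rank = 100·(20 + 0.5·1)/24 = 100·20.5/24 = 85.42.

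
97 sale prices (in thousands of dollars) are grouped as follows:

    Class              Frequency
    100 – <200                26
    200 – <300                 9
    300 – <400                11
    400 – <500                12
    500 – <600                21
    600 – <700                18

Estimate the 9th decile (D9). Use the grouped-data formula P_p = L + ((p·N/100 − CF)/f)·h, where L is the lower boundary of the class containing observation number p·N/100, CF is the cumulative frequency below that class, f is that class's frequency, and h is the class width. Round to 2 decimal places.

N = 97; target position k = 90/100 · 97 = 87.3.
Cumulative frequencies: 26, 35, 46, 58, 79, 97.
Observation 87.3 falls in the class 600 – <700.
L = 600, CF = 79, f = 18, h = 100.
P90 = 600 + ((87.3 − 79)/18)·100 = 600 + 46.1111 = 646.111.

646.11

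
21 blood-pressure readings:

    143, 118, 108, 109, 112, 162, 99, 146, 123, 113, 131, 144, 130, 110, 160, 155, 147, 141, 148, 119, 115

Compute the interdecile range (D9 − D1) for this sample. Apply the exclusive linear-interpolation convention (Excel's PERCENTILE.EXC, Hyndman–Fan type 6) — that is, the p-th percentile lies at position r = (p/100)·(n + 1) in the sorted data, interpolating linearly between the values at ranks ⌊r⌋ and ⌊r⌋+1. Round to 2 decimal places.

Sorted: 99, 108, 109, 110, 112, 113, 115, 118, 119, 123, 130, 131, 141, 143, 144, 146, 147, 148, 155, 160, 162.
n = 21.
P10: r = 2.2; ranks 2–3 are 108, 109; interpolating gives 108.2.
P90: r = 19.8; ranks 19–20 are 155, 160; interpolating gives 159.
Difference: 159 − 108.2 = 50.8.

50.80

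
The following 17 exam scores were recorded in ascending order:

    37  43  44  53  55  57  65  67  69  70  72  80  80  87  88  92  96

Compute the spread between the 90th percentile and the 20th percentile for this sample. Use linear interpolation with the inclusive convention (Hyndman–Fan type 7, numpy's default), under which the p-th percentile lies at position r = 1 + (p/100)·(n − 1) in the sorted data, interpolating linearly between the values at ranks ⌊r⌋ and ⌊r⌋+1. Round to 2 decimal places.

36.20

n = 17.
P20: r = 4.2; ranks 4–5 are 53, 55; interpolating gives 53.4.
P90: r = 15.4; ranks 15–16 are 88, 92; interpolating gives 89.6.
Difference: 89.6 − 53.4 = 36.2.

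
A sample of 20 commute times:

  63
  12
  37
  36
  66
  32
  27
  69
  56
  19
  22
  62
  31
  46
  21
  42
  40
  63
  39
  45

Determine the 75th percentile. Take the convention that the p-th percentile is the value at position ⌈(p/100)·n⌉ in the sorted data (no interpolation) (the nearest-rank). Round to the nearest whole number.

Sorted: 12, 19, 21, 22, 27, 31, 32, 36, 37, 39, 40, 42, 45, 46, 56, 62, 63, 63, 66, 69.
n = 20.
Position = ⌈75/100 · 20⌉ = ⌈15⌉ = 15.
The value at rank 15 is 56.

56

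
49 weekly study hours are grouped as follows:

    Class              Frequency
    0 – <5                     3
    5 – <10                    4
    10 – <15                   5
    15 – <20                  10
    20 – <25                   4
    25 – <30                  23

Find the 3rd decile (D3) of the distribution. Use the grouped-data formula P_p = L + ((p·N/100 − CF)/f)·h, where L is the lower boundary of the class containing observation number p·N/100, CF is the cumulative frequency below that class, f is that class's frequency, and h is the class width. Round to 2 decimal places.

N = 49; target position k = 30/100 · 49 = 14.7.
Cumulative frequencies: 3, 7, 12, 22, 26, 49.
Observation 14.7 falls in the class 15 – <20.
L = 15, CF = 12, f = 10, h = 5.
P30 = 15 + ((14.7 − 12)/10)·5 = 15 + 1.35 = 16.35.

16.35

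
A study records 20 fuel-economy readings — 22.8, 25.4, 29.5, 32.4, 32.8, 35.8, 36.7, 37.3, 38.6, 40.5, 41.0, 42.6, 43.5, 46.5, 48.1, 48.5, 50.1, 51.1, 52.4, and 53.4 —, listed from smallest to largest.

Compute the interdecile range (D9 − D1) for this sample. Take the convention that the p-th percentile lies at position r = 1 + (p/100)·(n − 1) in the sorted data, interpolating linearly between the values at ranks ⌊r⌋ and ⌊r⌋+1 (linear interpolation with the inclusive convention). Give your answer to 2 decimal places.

22.14

n = 20.
P10: r = 2.9; ranks 2–3 are 25.4, 29.5; interpolating gives 29.09.
P90: r = 18.1; ranks 18–19 are 51.1, 52.4; interpolating gives 51.23.
Difference: 51.23 − 29.09 = 22.14.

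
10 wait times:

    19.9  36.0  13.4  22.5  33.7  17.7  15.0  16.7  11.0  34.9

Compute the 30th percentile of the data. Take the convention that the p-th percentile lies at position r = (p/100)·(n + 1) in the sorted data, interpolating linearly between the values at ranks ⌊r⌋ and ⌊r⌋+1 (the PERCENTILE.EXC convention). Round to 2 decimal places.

15.51

Sorted: 11.0, 13.4, 15.0, 16.7, 17.7, 19.9, 22.5, 33.7, 34.9, 36.0.
n = 10.
r = (30/100)·(10 + 1) = 3.3.
Rank 3 is 15.0 and rank 4 is 16.7.
Interpolate: 15.0 + 0.3·(16.7 − 15.0) = 15.0 + 0.3·1.7 = 15.51.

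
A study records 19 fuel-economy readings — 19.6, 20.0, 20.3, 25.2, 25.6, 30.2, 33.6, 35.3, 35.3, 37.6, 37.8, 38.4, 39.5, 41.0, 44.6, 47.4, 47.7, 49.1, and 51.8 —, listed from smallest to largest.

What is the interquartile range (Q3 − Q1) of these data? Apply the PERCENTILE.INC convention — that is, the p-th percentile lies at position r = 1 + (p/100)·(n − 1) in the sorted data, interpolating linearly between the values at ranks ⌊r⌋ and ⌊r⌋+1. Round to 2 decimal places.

n = 19.
P25: r = 5.5; ranks 5–6 are 25.6, 30.2; interpolating gives 27.9.
P75: r = 14.5; ranks 14–15 are 41.0, 44.6; interpolating gives 42.8.
Difference: 42.8 − 27.9 = 14.9.

14.90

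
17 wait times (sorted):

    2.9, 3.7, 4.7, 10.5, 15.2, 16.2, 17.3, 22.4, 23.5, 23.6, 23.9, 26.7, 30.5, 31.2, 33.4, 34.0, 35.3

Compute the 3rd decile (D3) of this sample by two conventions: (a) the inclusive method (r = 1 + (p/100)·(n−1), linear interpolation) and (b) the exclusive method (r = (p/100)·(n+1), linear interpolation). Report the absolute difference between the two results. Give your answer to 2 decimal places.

n = 17.
(a) r = 5.8; between ranks 5 (15.2) and 6 (16.2): 16.
(b) r = 5.4; between ranks 5 (15.2) and 6 (16.2): 15.6.
|16 − 15.6| = 0.4.

0.40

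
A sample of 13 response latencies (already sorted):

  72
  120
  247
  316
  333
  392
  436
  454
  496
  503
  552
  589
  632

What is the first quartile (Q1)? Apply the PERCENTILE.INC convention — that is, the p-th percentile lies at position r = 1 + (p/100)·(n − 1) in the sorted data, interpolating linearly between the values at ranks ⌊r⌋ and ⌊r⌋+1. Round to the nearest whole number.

316

n = 13.
r = 1 + (25/100)·(13 − 1) = 1 + 3 = 4.
r is an integer, so P25 is the value at rank 4: 316.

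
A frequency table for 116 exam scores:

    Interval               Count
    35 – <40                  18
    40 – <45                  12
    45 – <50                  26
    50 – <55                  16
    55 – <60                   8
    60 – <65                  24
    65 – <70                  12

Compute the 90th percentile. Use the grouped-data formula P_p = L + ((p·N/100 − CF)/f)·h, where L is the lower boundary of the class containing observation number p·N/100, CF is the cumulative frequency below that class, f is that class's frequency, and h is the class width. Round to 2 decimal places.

N = 116; target position k = 90/100 · 116 = 104.4.
Cumulative frequencies: 18, 30, 56, 72, 80, 104, 116.
Observation 104.4 falls in the class 65 – <70.
L = 65, CF = 104, f = 12, h = 5.
P90 = 65 + ((104.4 − 104)/12)·5 = 65 + 0.166667 = 65.1667.

65.17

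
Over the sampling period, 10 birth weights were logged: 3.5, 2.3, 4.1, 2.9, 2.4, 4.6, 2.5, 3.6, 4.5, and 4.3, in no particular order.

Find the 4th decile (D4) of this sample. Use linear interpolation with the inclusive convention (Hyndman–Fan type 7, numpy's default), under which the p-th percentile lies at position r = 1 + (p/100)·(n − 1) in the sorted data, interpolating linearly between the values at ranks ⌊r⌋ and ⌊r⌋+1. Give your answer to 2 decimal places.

Sorted: 2.3, 2.4, 2.5, 2.9, 3.5, 3.6, 4.1, 4.3, 4.5, 4.6.
n = 10.
r = 1 + (40/100)·(10 − 1) = 1 + 3.6 = 4.6.
Rank 4 is 2.9 and rank 5 is 3.5.
Interpolate: 2.9 + 0.6·(3.5 − 2.9) = 2.9 + 0.6·0.6 = 3.26.

3.26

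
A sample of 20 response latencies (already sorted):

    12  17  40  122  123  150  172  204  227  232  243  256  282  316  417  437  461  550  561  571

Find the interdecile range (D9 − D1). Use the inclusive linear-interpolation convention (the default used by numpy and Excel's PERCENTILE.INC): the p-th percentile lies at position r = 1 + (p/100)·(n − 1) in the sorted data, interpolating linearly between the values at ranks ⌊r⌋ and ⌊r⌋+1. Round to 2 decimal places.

513.40

n = 20.
P10: r = 2.9; ranks 2–3 are 17, 40; interpolating gives 37.7.
P90: r = 18.1; ranks 18–19 are 550, 561; interpolating gives 551.1.
Difference: 551.1 − 37.7 = 513.4.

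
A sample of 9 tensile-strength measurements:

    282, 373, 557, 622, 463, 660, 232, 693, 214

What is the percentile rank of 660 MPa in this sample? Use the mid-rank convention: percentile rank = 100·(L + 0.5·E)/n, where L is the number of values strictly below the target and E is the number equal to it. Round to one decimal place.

83.3

Sorted: 214, 232, 282, 373, 463, 557, 622, 660, 693.
Count below 660: L = 7; count equal: E = 1; n = 9.
Percentile rank = 100·(7 + 0.5·1)/9 = 100·7.5/9 = 83.33.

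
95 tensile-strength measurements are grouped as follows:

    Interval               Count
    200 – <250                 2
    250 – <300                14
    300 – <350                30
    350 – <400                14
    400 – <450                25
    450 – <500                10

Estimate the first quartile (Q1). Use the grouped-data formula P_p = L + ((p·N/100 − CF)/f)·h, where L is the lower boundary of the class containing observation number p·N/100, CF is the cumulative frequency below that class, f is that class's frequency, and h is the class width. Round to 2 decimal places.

N = 95; target position k = 25/100 · 95 = 23.75.
Cumulative frequencies: 2, 16, 46, 60, 85, 95.
Observation 23.75 falls in the class 300 – <350.
L = 300, CF = 16, f = 30, h = 50.
P25 = 300 + ((23.75 − 16)/30)·50 = 300 + 12.9167 = 312.917.

312.92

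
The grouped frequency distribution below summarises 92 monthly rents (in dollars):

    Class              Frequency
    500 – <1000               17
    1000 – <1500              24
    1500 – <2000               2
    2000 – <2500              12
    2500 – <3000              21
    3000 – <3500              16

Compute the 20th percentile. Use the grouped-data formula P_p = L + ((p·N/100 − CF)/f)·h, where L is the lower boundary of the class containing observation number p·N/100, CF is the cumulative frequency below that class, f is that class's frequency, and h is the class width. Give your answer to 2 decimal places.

1029.17

N = 92; target position k = 20/100 · 92 = 18.4.
Cumulative frequencies: 17, 41, 43, 55, 76, 92.
Observation 18.4 falls in the class 1000 – <1500.
L = 1000, CF = 17, f = 24, h = 500.
P20 = 1000 + ((18.4 − 17)/24)·500 = 1000 + 29.1667 = 1029.17.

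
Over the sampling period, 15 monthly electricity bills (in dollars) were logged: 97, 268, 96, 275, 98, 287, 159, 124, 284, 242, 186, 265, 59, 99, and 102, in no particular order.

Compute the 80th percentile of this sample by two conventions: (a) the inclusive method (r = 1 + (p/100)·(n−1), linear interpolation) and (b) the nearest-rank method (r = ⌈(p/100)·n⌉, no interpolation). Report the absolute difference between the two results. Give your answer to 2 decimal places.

Sorted: 59, 96, 97, 98, 99, 102, 124, 159, 186, 242, 265, 268, 275, 284, 287.
n = 15.
(a) r = 12.2; between ranks 12 (268) and 13 (275): 269.4.
(b) the nearest-rank method: rank 12 → 268.
|269.4 − 268| = 1.4.

1.40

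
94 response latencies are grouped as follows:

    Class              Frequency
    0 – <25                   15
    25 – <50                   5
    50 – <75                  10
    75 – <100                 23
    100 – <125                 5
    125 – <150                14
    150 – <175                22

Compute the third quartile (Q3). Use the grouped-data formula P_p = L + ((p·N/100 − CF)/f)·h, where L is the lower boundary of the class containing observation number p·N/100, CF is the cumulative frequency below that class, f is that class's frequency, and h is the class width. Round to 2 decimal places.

147.32

N = 94; target position k = 75/100 · 94 = 70.5.
Cumulative frequencies: 15, 20, 30, 53, 58, 72, 94.
Observation 70.5 falls in the class 125 – <150.
L = 125, CF = 58, f = 14, h = 25.
P75 = 125 + ((70.5 − 58)/14)·25 = 125 + 22.3214 = 147.321.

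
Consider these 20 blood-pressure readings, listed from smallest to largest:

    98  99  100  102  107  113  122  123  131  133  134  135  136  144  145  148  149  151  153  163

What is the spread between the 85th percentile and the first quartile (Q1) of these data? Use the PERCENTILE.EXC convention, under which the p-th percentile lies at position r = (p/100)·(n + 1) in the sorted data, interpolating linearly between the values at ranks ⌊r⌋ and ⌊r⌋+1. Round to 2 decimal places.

42.20

n = 20.
P25: r = 5.25; ranks 5–6 are 107, 113; interpolating gives 108.5.
P85: r = 17.85; ranks 17–18 are 149, 151; interpolating gives 150.7.
Difference: 150.7 − 108.5 = 42.2.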